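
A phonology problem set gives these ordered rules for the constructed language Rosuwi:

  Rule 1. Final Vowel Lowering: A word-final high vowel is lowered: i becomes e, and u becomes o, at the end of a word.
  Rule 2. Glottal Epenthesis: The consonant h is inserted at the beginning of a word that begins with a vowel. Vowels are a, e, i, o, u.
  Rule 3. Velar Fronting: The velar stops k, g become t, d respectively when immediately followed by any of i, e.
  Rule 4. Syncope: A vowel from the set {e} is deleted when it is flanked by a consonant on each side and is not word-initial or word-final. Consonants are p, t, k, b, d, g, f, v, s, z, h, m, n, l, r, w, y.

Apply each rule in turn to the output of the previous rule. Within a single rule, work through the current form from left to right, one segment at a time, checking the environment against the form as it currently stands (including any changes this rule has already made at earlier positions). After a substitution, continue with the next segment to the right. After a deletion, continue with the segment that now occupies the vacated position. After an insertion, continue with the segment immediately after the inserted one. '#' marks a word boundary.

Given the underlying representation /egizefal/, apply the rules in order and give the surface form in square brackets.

[hdizfal]

Rule 1 Final Vowel Lowering: no change — [egizefal]
Rule 2 Glottal Epenthesis: [egizefal] → [hegizefal]
Rule 3 Velar Fronting: [hegizefal] → [hedizefal]
Rule 4 Syncope: [hedizefal] → [hdizfal]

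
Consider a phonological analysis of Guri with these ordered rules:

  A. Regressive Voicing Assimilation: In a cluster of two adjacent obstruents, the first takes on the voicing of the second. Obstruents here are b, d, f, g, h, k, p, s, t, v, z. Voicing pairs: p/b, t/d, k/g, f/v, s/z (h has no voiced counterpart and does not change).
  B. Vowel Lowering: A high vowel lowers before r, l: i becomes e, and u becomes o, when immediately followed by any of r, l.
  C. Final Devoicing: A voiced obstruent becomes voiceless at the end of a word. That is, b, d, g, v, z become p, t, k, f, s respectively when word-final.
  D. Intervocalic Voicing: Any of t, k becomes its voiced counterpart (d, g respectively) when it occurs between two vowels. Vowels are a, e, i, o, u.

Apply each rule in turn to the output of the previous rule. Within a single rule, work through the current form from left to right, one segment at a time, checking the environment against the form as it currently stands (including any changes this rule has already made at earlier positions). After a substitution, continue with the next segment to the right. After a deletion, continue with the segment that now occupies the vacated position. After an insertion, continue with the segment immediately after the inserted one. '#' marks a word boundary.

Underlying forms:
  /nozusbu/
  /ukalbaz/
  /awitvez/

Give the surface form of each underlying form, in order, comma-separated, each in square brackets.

/nozusbu/:
  A Regressive Voicing Assimilation: [nozusbu] → [nozuzbu]
  B Vowel Lowering: no change — [nozuzbu]
  C Final Devoicing: no change — [nozuzbu]
  D Intervocalic Voicing: no change — [nozuzbu]
/ukalbaz/:
  A Regressive Voicing Assimilation: no change — [ukalbaz]
  B Vowel Lowering: no change — [ukalbaz]
  C Final Devoicing: [ukalbaz] → [ukalbas]
  D Intervocalic Voicing: [ukalbas] → [ugalbas]
/awitvez/:
  A Regressive Voicing Assimilation: [awitvez] → [awidvez]
  B Vowel Lowering: no change — [awidvez]
  C Final Devoicing: [awidvez] → [awidves]
  D Intervocalic Voicing: no change — [awidves]

[nozuzbu], [ugalbas], [awidves]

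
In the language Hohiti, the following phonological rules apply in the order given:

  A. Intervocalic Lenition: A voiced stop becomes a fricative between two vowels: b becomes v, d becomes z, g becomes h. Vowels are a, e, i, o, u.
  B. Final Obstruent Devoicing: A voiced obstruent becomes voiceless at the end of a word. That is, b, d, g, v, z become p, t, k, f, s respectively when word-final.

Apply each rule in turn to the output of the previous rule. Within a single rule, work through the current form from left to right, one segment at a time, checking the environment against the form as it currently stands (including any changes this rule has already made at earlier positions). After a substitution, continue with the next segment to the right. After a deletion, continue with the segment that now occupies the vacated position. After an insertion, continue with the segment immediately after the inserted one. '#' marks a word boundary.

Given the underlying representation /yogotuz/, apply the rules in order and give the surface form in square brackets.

A Intervocalic Lenition: [yogotuz] → [yohotuz]
B Final Obstruent Devoicing: [yohotuz] → [yohotus]

[yohotus]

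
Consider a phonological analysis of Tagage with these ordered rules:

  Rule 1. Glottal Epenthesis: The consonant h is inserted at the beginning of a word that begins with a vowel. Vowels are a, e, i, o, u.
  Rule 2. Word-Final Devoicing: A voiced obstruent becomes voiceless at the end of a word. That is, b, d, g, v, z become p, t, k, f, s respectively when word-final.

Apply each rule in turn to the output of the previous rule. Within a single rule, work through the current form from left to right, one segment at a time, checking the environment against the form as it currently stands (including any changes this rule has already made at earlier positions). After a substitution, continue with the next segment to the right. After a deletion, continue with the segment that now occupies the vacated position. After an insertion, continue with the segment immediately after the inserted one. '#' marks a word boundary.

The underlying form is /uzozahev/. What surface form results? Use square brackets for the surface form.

[huzozahef]

Rule 1 Glottal Epenthesis: [uzozahev] → [huzozahev]
Rule 2 Word-Final Devoicing: [huzozahev] → [huzozahef]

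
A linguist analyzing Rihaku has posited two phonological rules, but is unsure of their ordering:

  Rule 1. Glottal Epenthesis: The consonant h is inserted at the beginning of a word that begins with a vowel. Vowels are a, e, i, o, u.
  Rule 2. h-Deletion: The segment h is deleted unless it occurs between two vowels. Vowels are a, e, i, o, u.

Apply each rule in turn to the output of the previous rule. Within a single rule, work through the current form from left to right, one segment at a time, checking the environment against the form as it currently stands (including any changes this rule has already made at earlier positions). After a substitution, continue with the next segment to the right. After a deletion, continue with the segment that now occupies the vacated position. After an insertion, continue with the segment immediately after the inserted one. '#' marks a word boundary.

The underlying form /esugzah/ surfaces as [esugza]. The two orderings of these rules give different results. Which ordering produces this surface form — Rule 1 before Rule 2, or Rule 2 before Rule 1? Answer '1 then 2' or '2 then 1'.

Order 1 then 2:
  1 Glottal Epenthesis: [esugzah] → [hesugzah]
  2 h-Deletion: [hesugzah] → [esugza]
  result: [esugza]
Order 2 then 1:
  2 h-Deletion: [esugzah] → [esugza]
  1 Glottal Epenthesis: [esugza] → [hesugza]
  result: [hesugza]

1 then 2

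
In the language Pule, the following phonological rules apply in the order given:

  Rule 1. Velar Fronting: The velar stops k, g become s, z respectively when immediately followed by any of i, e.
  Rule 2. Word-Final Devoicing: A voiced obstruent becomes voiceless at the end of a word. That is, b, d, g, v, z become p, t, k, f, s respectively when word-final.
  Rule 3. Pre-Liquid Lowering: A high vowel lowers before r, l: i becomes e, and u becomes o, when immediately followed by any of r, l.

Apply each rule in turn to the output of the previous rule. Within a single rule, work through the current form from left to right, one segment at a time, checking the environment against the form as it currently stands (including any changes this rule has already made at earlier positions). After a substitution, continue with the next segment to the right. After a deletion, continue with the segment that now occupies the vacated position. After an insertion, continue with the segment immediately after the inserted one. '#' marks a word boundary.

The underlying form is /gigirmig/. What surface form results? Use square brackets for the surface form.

Rule 1 Velar Fronting: [gigirmig] → [zizirmig]
Rule 2 Word-Final Devoicing: [zizirmig] → [zizirmik]
Rule 3 Pre-Liquid Lowering: [zizirmik] → [zizermik]

[zizermik]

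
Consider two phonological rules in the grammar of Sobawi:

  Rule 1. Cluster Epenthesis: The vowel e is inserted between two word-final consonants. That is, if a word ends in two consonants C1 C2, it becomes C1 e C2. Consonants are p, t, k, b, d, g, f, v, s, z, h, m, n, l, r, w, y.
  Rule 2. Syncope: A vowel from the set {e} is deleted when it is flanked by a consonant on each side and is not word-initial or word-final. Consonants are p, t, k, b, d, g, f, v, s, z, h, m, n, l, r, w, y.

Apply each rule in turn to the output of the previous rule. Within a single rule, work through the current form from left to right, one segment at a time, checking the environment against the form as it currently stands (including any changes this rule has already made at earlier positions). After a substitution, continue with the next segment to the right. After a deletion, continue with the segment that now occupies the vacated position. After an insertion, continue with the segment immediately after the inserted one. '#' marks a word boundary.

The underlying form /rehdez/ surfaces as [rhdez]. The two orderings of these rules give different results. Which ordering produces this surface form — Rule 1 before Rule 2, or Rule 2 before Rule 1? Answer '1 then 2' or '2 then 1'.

Order 1 then 2:
  1 Cluster Epenthesis: no change — [rehdez]
  2 Syncope: [rehdez] → [rhdz]
  result: [rhdz]
Order 2 then 1:
  2 Syncope: [rehdez] → [rhdz]
  1 Cluster Epenthesis: [rhdz] → [rhdez]
  result: [rhdez]

2 then 1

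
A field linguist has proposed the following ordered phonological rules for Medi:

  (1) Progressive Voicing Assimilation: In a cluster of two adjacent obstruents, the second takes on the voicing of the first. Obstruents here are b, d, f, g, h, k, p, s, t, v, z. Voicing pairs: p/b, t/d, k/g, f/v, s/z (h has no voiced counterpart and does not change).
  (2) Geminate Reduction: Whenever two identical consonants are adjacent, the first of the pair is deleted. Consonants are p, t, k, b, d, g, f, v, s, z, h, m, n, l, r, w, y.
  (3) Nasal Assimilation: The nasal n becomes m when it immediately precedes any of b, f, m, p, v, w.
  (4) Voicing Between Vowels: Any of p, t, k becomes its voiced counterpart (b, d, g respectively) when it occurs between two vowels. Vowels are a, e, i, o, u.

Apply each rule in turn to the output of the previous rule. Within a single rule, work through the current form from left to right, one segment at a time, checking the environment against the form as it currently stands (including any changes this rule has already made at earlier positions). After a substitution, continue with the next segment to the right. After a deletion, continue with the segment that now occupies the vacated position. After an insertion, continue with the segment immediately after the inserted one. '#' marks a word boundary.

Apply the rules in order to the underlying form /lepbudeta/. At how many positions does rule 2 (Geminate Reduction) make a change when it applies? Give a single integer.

1

(1) Progressive Voicing Assimilation: [lepbudeta] → [leppudeta]
(2) Geminate Reduction: [leppudeta] → [lepudeta]
(3) Nasal Assimilation: no change — [lepudeta]
(4) Voicing Between Vowels: [lepudeta] → [lebudeda]
Rule 2 changed 1 position(s).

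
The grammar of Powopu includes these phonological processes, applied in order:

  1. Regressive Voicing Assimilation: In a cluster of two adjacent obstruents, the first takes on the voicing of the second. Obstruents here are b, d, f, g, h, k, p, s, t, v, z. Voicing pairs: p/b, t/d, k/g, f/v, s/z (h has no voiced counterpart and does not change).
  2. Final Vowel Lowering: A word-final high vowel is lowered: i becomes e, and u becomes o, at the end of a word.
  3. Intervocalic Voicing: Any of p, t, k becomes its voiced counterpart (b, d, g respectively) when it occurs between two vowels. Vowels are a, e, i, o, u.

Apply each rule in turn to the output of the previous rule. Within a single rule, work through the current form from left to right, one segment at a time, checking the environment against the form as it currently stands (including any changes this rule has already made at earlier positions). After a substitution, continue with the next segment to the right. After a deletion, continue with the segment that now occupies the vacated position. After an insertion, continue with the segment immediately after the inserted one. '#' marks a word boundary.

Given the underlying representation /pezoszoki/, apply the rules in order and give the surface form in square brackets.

1 Regressive Voicing Assimilation: [pezoszoki] → [pezozzoki]
2 Final Vowel Lowering: [pezozzoki] → [pezozzoke]
3 Intervocalic Voicing: [pezozzoke] → [pezozzoge]

[pezozzoge]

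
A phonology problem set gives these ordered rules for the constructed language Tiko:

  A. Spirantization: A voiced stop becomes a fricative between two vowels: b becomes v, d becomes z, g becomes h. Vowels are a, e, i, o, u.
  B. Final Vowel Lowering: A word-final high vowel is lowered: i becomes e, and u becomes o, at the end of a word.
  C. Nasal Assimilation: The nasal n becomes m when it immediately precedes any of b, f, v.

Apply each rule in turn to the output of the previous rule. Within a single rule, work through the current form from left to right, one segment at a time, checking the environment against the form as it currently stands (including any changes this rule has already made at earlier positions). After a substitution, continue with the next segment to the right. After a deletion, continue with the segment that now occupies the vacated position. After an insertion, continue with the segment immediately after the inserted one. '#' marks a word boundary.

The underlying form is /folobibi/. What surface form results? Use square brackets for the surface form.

[folovive]

A Spirantization: [folobibi] → [folovivi]
B Final Vowel Lowering: [folovivi] → [folovive]
C Nasal Assimilation: no change — [folovive]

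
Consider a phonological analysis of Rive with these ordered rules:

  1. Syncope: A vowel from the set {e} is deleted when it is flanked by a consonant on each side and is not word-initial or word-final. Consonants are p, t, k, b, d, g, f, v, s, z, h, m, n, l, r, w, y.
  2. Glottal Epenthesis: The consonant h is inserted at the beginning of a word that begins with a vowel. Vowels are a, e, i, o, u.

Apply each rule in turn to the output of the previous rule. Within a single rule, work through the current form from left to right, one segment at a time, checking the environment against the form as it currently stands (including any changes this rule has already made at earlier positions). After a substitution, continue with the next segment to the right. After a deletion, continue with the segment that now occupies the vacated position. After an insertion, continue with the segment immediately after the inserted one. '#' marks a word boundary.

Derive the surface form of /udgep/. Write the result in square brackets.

1 Syncope: [udgep] → [udgp]
2 Glottal Epenthesis: [udgp] → [hudgp]

[hudgp]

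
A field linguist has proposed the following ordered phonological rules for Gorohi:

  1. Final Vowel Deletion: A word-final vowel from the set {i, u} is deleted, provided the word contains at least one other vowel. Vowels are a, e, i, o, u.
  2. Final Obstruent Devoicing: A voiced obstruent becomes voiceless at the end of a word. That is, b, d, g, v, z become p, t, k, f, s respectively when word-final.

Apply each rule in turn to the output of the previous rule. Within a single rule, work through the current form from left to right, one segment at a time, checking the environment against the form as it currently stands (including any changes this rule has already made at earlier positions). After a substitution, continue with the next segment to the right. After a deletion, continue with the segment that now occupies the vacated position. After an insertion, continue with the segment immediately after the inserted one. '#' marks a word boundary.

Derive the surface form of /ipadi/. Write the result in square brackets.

[ipat]

1 Final Vowel Deletion: [ipadi] → [ipad]
2 Final Obstruent Devoicing: [ipad] → [ipat]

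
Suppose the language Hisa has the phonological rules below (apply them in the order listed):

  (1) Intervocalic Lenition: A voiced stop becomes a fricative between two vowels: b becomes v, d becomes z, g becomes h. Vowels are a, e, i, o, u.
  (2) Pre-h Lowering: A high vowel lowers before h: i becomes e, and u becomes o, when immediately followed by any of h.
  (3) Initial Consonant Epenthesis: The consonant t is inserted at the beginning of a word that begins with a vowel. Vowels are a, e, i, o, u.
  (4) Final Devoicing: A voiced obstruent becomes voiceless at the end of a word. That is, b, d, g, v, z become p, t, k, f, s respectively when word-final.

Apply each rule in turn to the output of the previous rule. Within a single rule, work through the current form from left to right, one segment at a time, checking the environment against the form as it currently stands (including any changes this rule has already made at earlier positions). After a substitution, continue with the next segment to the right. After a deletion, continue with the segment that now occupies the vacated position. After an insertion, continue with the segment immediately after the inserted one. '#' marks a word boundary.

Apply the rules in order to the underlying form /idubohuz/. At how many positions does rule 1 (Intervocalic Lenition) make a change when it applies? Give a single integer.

(1) Intervocalic Lenition: [idubohuz] → [izuvohuz]
(2) Pre-h Lowering: no change — [izuvohuz]
(3) Initial Consonant Epenthesis: [izuvohuz] → [tizuvohuz]
(4) Final Devoicing: [tizuvohuz] → [tizuvohus]
Rule 1 changed 2 position(s).

2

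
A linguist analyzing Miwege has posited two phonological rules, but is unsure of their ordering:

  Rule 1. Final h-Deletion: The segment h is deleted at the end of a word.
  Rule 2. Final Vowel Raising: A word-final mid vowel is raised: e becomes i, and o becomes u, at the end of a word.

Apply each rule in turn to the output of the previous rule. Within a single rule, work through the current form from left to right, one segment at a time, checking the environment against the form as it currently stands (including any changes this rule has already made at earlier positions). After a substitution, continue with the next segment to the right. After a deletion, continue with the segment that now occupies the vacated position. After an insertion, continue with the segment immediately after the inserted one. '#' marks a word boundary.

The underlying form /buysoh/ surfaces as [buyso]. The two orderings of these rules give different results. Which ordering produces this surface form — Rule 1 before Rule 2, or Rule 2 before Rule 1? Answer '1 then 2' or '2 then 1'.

2 then 1

Order 1 then 2:
  1 Final h-Deletion: [buysoh] → [buyso]
  2 Final Vowel Raising: [buyso] → [buysu]
  result: [buysu]
Order 2 then 1:
  2 Final Vowel Raising: no change — [buysoh]
  1 Final h-Deletion: [buysoh] → [buyso]
  result: [buyso]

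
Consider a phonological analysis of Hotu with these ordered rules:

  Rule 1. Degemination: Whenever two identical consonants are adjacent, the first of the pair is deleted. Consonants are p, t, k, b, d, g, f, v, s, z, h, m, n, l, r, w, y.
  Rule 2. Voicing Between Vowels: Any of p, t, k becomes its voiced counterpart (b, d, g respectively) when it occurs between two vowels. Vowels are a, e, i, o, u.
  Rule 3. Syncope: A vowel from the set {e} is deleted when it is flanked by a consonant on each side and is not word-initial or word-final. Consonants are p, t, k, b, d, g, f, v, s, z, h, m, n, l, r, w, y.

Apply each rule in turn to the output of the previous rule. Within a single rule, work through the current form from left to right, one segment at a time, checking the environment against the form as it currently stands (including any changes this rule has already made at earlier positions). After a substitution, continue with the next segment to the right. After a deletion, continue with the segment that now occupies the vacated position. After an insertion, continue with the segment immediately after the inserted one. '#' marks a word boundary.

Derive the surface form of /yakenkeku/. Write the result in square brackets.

Rule 1 Degemination: no change — [yakenkeku]
Rule 2 Voicing Between Vowels: [yakenkeku] → [yagenkegu]
Rule 3 Syncope: [yagenkegu] → [yagnkgu]

[yagnkgu]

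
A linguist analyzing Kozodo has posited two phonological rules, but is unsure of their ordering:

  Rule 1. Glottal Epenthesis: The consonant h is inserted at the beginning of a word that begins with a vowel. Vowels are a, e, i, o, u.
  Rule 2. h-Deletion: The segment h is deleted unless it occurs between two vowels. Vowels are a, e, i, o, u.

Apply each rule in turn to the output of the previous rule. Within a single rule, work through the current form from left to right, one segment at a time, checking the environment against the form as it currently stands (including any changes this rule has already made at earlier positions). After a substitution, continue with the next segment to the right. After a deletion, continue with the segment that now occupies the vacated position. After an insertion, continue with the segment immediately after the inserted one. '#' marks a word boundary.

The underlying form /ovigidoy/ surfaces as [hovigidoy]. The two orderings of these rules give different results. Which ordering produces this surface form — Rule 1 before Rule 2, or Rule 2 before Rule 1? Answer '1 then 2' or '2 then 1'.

Order 1 then 2:
  1 Glottal Epenthesis: [ovigidoy] → [hovigidoy]
  2 h-Deletion: [hovigidoy] → [ovigidoy]
  result: [ovigidoy]
Order 2 then 1:
  2 h-Deletion: no change — [ovigidoy]
  1 Glottal Epenthesis: [ovigidoy] → [hovigidoy]
  result: [hovigidoy]

2 then 1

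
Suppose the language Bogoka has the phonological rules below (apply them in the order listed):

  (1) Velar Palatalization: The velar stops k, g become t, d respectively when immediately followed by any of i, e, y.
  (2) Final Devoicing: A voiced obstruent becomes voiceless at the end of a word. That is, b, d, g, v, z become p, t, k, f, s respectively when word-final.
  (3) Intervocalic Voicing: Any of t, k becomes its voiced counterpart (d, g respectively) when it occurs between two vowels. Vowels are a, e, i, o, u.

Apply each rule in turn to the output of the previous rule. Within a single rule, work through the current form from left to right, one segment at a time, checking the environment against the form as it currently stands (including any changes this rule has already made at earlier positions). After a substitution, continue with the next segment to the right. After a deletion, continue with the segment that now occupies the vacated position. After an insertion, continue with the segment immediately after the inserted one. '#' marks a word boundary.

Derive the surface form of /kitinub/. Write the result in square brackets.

[tidinup]

(1) Velar Palatalization: [kitinub] → [titinub]
(2) Final Devoicing: [titinub] → [titinup]
(3) Intervocalic Voicing: [titinup] → [tidinup]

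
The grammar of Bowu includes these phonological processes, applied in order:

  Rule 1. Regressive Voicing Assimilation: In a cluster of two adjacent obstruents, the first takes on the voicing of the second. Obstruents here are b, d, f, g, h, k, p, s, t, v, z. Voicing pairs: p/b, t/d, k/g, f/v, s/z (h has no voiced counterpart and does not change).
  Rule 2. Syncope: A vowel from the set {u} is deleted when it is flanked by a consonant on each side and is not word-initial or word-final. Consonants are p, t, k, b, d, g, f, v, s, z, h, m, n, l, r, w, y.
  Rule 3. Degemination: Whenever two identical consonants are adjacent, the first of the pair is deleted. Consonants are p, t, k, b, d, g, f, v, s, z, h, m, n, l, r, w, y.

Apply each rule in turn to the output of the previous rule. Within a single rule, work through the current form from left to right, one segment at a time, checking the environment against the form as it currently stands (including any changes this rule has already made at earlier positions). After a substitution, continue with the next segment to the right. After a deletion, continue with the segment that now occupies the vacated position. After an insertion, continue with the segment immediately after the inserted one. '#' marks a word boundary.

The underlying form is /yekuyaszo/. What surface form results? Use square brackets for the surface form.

Rule 1 Regressive Voicing Assimilation: [yekuyaszo] → [yekuyazzo]
Rule 2 Syncope: [yekuyazzo] → [yekyazzo]
Rule 3 Degemination: [yekyazzo] → [yekyazo]

[yekyazo]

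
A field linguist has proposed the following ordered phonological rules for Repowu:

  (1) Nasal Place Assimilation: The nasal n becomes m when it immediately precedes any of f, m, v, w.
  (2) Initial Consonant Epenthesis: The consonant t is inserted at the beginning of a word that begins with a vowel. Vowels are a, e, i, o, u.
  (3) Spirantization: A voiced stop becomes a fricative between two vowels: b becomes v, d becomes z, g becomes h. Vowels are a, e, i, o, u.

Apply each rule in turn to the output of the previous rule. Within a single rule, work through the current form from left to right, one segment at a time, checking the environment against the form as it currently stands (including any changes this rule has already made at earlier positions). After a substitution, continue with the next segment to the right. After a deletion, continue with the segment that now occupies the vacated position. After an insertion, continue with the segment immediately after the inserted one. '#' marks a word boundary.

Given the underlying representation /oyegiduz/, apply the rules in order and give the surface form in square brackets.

[toyehizuz]

(1) Nasal Place Assimilation: no change — [oyegiduz]
(2) Initial Consonant Epenthesis: [oyegiduz] → [toyegiduz]
(3) Spirantization: [toyegiduz] → [toyehizuz]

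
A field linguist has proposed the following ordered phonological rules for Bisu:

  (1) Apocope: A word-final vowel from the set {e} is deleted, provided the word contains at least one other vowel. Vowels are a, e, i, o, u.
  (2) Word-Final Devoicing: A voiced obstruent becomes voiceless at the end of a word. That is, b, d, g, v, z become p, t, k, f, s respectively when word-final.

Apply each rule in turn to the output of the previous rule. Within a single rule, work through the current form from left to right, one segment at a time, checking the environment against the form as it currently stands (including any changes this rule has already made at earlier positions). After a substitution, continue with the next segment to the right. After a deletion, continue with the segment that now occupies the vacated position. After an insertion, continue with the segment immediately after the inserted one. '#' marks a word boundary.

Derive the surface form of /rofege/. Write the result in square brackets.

(1) Apocope: [rofege] → [rofeg]
(2) Word-Final Devoicing: [rofeg] → [rofek]

[rofek]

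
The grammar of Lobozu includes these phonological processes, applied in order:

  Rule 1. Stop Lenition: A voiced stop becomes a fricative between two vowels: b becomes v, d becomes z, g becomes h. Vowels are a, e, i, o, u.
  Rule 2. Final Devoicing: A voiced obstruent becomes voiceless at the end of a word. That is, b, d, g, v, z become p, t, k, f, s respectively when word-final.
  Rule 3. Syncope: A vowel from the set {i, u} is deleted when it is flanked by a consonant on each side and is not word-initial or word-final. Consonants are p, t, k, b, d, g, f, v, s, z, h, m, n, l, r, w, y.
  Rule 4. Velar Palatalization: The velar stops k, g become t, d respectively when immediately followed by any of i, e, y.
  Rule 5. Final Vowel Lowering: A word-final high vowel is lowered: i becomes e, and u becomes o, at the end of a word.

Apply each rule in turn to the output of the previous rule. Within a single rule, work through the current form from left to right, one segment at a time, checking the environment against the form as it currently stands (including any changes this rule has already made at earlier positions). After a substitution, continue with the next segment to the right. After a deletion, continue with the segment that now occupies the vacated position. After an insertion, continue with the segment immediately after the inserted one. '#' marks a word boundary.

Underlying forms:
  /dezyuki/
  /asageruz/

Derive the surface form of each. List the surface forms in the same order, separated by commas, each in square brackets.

/dezyuki/:
  Rule 1 Stop Lenition: no change — [dezyuki]
  Rule 2 Final Devoicing: no change — [dezyuki]
  Rule 3 Syncope: [dezyuki] → [dezyki]
  Rule 4 Velar Palatalization: [dezyki] → [dezyti]
  Rule 5 Final Vowel Lowering: [dezyti] → [dezyte]
/asageruz/:
  Rule 1 Stop Lenition: [asageruz] → [asaheruz]
  Rule 2 Final Devoicing: [asaheruz] → [asaherus]
  Rule 3 Syncope: [asaherus] → [asahers]
  Rule 4 Velar Palatalization: no change — [asahers]
  Rule 5 Final Vowel Lowering: no change — [asahers]

[dezyte], [asahers]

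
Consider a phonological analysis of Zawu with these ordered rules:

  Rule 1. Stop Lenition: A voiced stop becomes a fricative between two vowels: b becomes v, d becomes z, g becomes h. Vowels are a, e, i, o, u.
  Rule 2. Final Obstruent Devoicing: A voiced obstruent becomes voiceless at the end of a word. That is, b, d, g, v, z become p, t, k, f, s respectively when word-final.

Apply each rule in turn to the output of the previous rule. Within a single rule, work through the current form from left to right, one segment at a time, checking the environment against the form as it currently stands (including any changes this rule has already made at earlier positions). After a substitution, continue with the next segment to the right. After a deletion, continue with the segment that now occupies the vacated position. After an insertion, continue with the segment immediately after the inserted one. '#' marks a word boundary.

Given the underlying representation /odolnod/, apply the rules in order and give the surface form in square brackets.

Rule 1 Stop Lenition: [odolnod] → [ozolnod]
Rule 2 Final Obstruent Devoicing: [ozolnod] → [ozolnot]

[ozolnot]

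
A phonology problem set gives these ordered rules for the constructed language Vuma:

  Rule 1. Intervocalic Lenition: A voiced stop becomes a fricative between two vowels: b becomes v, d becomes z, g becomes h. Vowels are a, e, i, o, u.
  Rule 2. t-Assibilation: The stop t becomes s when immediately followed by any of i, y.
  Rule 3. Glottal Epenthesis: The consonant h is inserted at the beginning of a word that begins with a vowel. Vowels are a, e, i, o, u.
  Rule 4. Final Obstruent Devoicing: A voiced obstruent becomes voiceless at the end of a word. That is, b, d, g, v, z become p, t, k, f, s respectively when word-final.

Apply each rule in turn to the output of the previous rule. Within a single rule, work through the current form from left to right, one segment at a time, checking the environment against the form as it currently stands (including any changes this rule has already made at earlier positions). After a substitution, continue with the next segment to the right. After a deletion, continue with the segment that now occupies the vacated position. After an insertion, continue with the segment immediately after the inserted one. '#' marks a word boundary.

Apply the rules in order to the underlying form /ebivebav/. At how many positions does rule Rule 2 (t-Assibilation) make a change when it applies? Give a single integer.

Rule 1 Intervocalic Lenition: [ebivebav] → [evivevav]
Rule 2 t-Assibilation: no change — [evivevav]
Rule 3 Glottal Epenthesis: [evivevav] → [hevivevav]
Rule 4 Final Obstruent Devoicing: [hevivevav] → [hevivevaf]
Rule Rule 2 changed 0 position(s).

0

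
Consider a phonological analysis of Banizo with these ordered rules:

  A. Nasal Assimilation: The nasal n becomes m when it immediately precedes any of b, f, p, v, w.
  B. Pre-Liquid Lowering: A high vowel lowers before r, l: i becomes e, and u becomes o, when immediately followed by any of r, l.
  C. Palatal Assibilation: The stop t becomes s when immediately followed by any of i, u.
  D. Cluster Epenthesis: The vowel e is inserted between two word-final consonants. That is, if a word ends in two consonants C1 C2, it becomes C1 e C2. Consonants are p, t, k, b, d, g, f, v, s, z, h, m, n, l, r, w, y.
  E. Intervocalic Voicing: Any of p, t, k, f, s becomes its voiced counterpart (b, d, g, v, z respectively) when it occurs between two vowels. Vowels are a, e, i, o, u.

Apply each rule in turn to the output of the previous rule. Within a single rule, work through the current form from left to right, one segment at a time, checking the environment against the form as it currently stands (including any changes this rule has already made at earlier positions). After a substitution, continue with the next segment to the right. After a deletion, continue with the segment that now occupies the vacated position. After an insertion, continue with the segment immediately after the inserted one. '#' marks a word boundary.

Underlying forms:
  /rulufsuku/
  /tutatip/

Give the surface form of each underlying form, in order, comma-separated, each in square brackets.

[rolufsugu], [sudazip]

/rulufsuku/:
  A Nasal Assimilation: no change — [rulufsuku]
  B Pre-Liquid Lowering: [rulufsuku] → [rolufsuku]
  C Palatal Assibilation: no change — [rolufsuku]
  D Cluster Epenthesis: no change — [rolufsuku]
  E Intervocalic Voicing: [rolufsuku] → [rolufsugu]
/tutatip/:
  A Nasal Assimilation: no change — [tutatip]
  B Pre-Liquid Lowering: no change — [tutatip]
  C Palatal Assibilation: [tutatip] → [sutasip]
  D Cluster Epenthesis: no change — [sutasip]
  E Intervocalic Voicing: [sutasip] → [sudazip]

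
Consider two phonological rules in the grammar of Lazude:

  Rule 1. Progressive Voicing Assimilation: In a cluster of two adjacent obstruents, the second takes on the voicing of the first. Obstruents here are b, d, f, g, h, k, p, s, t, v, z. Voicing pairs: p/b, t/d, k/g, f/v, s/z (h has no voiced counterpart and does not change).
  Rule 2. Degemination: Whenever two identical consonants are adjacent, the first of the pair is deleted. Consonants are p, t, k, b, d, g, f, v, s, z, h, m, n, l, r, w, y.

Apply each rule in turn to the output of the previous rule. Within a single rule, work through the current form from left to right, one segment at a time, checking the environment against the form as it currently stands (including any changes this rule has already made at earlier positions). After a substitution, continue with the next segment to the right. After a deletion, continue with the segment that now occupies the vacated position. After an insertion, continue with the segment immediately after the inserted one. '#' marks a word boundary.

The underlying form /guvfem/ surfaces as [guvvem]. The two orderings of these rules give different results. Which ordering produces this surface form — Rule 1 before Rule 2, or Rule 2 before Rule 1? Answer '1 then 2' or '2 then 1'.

2 then 1

Order 1 then 2:
  1 Progressive Voicing Assimilation: [guvfem] → [guvvem]
  2 Degemination: [guvvem] → [guvem]
  result: [guvem]
Order 2 then 1:
  2 Degemination: no change — [guvfem]
  1 Progressive Voicing Assimilation: [guvfem] → [guvvem]
  result: [guvvem]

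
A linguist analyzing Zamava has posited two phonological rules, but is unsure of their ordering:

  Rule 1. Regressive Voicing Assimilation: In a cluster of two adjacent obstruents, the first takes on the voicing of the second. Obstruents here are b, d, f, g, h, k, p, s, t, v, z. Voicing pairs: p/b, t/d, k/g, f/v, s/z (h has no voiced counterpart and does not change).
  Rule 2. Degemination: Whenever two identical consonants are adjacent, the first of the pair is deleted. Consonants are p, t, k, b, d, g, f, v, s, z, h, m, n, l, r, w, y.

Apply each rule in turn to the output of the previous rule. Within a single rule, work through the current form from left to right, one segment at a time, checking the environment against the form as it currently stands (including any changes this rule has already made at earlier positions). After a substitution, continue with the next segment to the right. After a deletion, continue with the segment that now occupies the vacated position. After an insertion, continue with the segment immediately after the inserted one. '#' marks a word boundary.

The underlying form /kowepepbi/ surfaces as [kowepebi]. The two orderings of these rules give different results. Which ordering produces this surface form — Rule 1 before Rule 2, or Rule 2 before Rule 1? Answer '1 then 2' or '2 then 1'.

1 then 2

Order 1 then 2:
  1 Regressive Voicing Assimilation: [kowepepbi] → [kowepebbi]
  2 Degemination: [kowepebbi] → [kowepebi]
  result: [kowepebi]
Order 2 then 1:
  2 Degemination: no change — [kowepepbi]
  1 Regressive Voicing Assimilation: [kowepepbi] → [kowepebbi]
  result: [kowepebbi]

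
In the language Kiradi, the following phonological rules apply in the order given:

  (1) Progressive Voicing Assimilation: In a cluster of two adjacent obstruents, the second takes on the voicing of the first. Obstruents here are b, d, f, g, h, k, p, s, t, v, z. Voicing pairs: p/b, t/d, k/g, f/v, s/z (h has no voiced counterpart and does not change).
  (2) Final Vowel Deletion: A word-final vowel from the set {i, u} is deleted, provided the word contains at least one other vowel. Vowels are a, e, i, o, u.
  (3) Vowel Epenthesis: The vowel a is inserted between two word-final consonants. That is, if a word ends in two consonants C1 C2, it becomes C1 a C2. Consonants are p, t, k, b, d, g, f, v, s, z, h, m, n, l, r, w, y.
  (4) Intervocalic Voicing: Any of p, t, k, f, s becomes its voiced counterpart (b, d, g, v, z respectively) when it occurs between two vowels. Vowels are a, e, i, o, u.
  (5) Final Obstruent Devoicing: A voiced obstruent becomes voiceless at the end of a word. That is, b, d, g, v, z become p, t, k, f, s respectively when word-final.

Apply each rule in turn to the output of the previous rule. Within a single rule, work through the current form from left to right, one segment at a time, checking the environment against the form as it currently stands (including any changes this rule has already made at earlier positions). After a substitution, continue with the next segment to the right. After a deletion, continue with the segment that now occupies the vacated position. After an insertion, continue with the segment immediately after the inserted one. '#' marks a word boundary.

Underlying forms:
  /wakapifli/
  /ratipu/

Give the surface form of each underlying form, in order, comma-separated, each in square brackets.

/wakapifli/:
  (1) Progressive Voicing Assimilation: no change — [wakapifli]
  (2) Final Vowel Deletion: [wakapifli] → [wakapifl]
  (3) Vowel Epenthesis: [wakapifl] → [wakapifal]
  (4) Intervocalic Voicing: [wakapifal] → [wagabival]
  (5) Final Obstruent Devoicing: no change — [wagabival]
/ratipu/:
  (1) Progressive Voicing Assimilation: no change — [ratipu]
  (2) Final Vowel Deletion: [ratipu] → [ratip]
  (3) Vowel Epenthesis: no change — [ratip]
  (4) Intervocalic Voicing: [ratip] → [radip]
  (5) Final Obstruent Devoicing: no change — [radip]

[wagabival], [radip]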